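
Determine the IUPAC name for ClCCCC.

1-chlorobutane

The parent chain contains 4 carbons (butane).
The numbering direction is chosen so that the substituent locant set {1} is lower than {4} at the first point of difference.
This places a chloro group at C-1.
Putting it together: 1-chlorobutane.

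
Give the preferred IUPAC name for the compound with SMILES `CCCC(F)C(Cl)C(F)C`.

The longest continuous carbon chain has 7 atoms, so the parent hydride is heptane.
The numbering direction is chosen so that the substituent locant set {2,3,4} is lower than {4,5,6} at the first point of difference.
That gives a chloro group at C-3; fluoro groups at C-2 and C-4.
The substituents are ordered alphabetically, ignoring any di-/tri- multipliers.
Putting it together: 3-chloro-2,4-difluoroheptane.

3-chloro-2,4-difluoroheptane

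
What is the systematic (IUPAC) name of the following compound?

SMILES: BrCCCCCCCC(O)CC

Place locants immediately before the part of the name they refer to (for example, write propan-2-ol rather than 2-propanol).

10-bromodecan-3-ol

Counting along the main chain through the –OH group gives 10 carbons: the parent is decane.
The principal characteristic group is an alcohol (–OH), named with the suffix -ol.
Choose the numbering such that numbering from this end puts the hydroxyl group at C-3 rather than C-8.
That gives the hydroxyl at C-3; a bromo group at C-10.
Putting it together: 10-bromodecan-3-ol.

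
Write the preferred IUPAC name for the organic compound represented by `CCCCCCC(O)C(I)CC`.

3-iododecan-4-ol

The longest carbon chain that includes the –OH group has 10 carbons, so the parent hydride is decane.
An alcohol (–OH) is the principal characteristic group, giving the suffix -ol.
The numbering direction is chosen so that numbering from this end puts the hydroxyl group at C-4 rather than C-7.
This places the hydroxyl at C-4; an iodo group at C-3.
The name is 3-iododecan-4-ol.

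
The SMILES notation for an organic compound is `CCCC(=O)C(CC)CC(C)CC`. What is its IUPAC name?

Counting along the main chain through the carbonyl gives 9 carbons: the parent is nonane.
The principal characteristic group is a ketone (C=O on an internal carbon), named with the suffix -one.
The numbering direction is chosen so that numbering from this end puts the carbonyl group at C-4 rather than C-6.
That gives the carbonyl at C-4; an ethyl group at C-5; a methyl group at C-7.
The substituents are ordered alphabetically, ignoring any di-/tri- multipliers.
The name is 5-ethyl-7-methylnonan-4-one.

5-ethyl-7-methylnonan-4-one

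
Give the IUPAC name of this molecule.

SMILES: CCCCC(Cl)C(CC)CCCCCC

The longest carbon chain is 12 atoms: the parent is dodecane.
Choose the numbering such that the substituent locant set {5,6} is lower than {7,8} at the first point of difference.
With this numbering: a chloro group at C-5; an ethyl group at C-6.
Substituent prefixes are cited in alphabetical order (multiplying prefixes like di-/tri- are ignored for ordering).
The name is 5-chloro-6-ethyldodecane.

5-chloro-6-ethyldodecane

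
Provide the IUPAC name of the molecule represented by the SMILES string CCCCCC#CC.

Counting along the main chain through the multiple bond gives 8 carbons: the parent is octane.
There is one C≡C triple bond, indicated by the ending -yne.
Choose the numbering such that numbering from this end puts the triple bond at C-2 rather than C-6.
With this numbering: the triple bond between C-2 and C-3.
Putting it together: oct-2-yne.

oct-2-yne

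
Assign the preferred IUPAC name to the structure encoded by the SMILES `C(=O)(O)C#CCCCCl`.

6-chlorohex-2-ynoic acid

The longest chain bearing the –COOH group and the multiple bond is 6 carbons long (hexane).
The highest-priority functional group is a carboxylic acid (terminal –COOH), so the name ends in -oic acid.
A C≡C triple bond in the chain gives the infix -yne-.
Choose the numbering such that the carboxylic acid carbon is C-1 by definition.
This places the triple bond between C-2 and C-3; a chloro group at C-6.
The name is 6-chlorohex-2-ynoic acid.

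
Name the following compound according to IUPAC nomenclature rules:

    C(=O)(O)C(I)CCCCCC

2-iodooctanoic acid

The longest chain bearing the –COOH group is 8 carbons long (octane).
A carboxylic acid (terminal –COOH) is the principal characteristic group, giving the suffix -oic acid.
Number the chain so that the carboxylic acid carbon is C-1 by definition.
That gives an iodo group at C-2.
Assembling the pieces gives 2-iodooctanoic acid.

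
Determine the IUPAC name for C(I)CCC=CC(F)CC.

Counting along the main chain through the multiple bond gives 8 carbons: the parent is octane.
The chain contains a C=C double bond, so the unsaturation ending is -ene.
Number the chain so that the substituent locant set {1,6} is lower than {3,8} at the first point of difference.
With this numbering: the double bond between C-4 and C-5; a fluoro group at C-6; an iodo group at C-1.
The substituents are ordered alphabetically, ignoring any di-/tri- multipliers.
The name is 6-fluoro-1-iodooct-4-ene.

6-fluoro-1-iodooct-4-ene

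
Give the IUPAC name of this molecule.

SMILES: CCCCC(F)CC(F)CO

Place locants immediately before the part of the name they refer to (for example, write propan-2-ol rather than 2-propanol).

2,4-difluorooctan-1-ol

The longest chain bearing the –OH group is 8 carbons long (octane).
The principal characteristic group is an alcohol (–OH), named with the suffix -ol.
Choose the numbering such that numbering from this end puts the hydroxyl group at C-1 rather than C-8.
That gives the hydroxyl at C-1; fluoro groups at C-2 and C-4.
The name is 2,4-difluorooctan-1-ol.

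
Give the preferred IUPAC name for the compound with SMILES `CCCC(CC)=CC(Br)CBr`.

1,2-dibromo-4-ethylhept-3-ene

The longest carbon chain that includes the multiple bond has 7 carbons, so the parent hydride is heptane.
A C=C double bond in the chain gives the infix -ene-.
Choose the numbering such that numbering from this end puts the double bond at C-3 rather than C-4.
With this numbering: the double bond between C-3 and C-4; bromo groups at C-1 and C-2; an ethyl group at C-4.
Prefixes are listed alphabetically: bromo, ethyl.
The name is 1,2-dibromo-4-ethylhept-3-ene.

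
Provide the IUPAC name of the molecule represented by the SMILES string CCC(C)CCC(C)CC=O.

3,6-dimethyloctanal

Counting along the main chain through the –CHO group gives 8 carbons: the parent is octane.
The principal characteristic group is an aldehyde (terminal –CHO), named with the suffix -al.
The numbering direction is chosen so that the aldehyde carbon is C-1 by definition.
With this numbering: methyl groups at C-3 and C-6.
The name is 3,6-dimethyloctanal.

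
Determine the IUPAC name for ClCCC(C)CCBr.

1-bromo-5-chloro-3-methylpentane

The longest continuous carbon chain has 5 atoms, so the parent hydride is pentane.
The numbering direction is chosen so that the locant sets are identical either way, so the alphabetically earlier bromo substituent takes the lower locant (1 rather than 5).
This places a bromo group at C-1; a chloro group at C-5; a methyl group at C-3.
Prefixes are listed alphabetically: bromo, chloro, methyl.
Assembling the pieces gives 1-bromo-5-chloro-3-methylpentane.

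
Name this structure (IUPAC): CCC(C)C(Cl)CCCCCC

The parent chain contains 10 carbons (decane).
Choose the numbering such that the substituent locant set {3,4} is lower than {7,8} at the first point of difference.
With this numbering: a chloro group at C-4; a methyl group at C-3.
Prefixes are listed alphabetically: chloro, methyl.
The name is 4-chloro-3-methyldecane.

4-chloro-3-methyldecane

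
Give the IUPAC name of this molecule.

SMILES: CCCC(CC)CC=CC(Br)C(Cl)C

Counting along the main chain through the multiple bond gives 10 carbons: the parent is decane.
The chain contains a C=C double bond, so the unsaturation ending is -ene.
Number the chain so that numbering from this end puts the double bond at C-4 rather than C-6.
This places the double bond between C-4 and C-5; a bromo group at C-3; a chloro group at C-2; an ethyl group at C-7.
Substituent prefixes are cited in alphabetical order (multiplying prefixes like di-/tri- are ignored for ordering).
Putting it together: 3-bromo-2-chloro-7-ethyldec-4-ene.

3-bromo-2-chloro-7-ethyldec-4-ene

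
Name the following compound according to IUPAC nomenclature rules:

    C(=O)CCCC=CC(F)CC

7-fluoronon-5-enal

The longest carbon chain that includes the –CHO group and the multiple bond has 9 carbons, so the parent hydride is nonane.
An aldehyde (terminal –CHO) is the principal characteristic group, giving the suffix -al.
There is one C=C double bond, indicated by the ending -ene.
Number the chain so that the aldehyde carbon is C-1 by definition.
That gives the double bond between C-5 and C-6; a fluoro group at C-7.
The name is 7-fluoronon-5-enal.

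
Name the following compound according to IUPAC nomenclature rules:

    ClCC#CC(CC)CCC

1-chloro-4-ethylhept-2-yne

The longest carbon chain that includes the multiple bond has 7 carbons, so the parent hydride is heptane.
There is one C≡C triple bond, indicated by the ending -yne.
The numbering direction is chosen so that numbering from this end puts the triple bond at C-2 rather than C-5.
This places the triple bond between C-2 and C-3; a chloro group at C-1; an ethyl group at C-4.
Prefixes are listed alphabetically: chloro, ethyl.
Assembling the pieces gives 1-chloro-4-ethylhept-2-yne.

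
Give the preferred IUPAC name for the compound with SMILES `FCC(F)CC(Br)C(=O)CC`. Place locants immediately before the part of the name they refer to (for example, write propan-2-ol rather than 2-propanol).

4-bromo-6,7-difluoroheptan-3-one

Counting along the main chain through the carbonyl gives 7 carbons: the parent is heptane.
The highest-priority functional group is a ketone (C=O on an internal carbon), so the name ends in -one.
The numbering direction is chosen so that numbering from this end puts the carbonyl group at C-3 rather than C-5.
With this numbering: the carbonyl at C-3; a bromo group at C-4; fluoro groups at C-6 and C-7.
The substituents are ordered alphabetically, ignoring any di-/tri- multipliers.
Assembling the pieces gives 4-bromo-6,7-difluoroheptan-3-one.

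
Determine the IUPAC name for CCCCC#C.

The longest carbon chain that includes the multiple bond has 6 carbons, so the parent hydride is hexane.
The chain contains a C≡C triple bond, so the unsaturation ending is -yne.
The numbering direction is chosen so that numbering from this end puts the triple bond at C-1 rather than C-5.
With this numbering: the triple bond between C-1 and C-2.
Assembling the pieces gives hex-1-yne.

hex-1-yne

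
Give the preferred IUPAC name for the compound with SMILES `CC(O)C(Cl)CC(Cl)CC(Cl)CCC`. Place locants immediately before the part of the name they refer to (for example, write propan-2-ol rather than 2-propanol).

The longest carbon chain that includes the –OH group has 10 carbons, so the parent hydride is decane.
The highest-priority functional group is an alcohol (–OH), so the name ends in -ol.
Choose the numbering such that numbering from this end puts the hydroxyl group at C-2 rather than C-9.
This places the hydroxyl at C-2; chloro groups at C-3 and C-5 and C-7.
Assembling the pieces gives 3,5,7-trichlorodecan-2-ol.

3,5,7-trichlorodecan-2-ol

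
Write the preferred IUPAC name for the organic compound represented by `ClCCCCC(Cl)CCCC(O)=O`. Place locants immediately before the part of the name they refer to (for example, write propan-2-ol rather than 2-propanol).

The longest carbon chain that includes the –COOH group has 9 carbons, so the parent hydride is nonane.
A carboxylic acid (terminal –COOH) is the principal characteristic group, giving the suffix -oic acid.
The numbering direction is chosen so that the carboxylic acid carbon is C-1 by definition.
That gives chloro groups at C-5 and C-9.
Putting it together: 5,9-dichlorononanoic acid.

5,9-dichlorononanoic acid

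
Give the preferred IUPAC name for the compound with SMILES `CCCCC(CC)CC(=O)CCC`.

The longest chain bearing the carbonyl is 10 carbons long (decane).
A ketone (C=O on an internal carbon) is the principal characteristic group, giving the suffix -one.
The numbering direction is chosen so that numbering from this end puts the carbonyl group at C-4 rather than C-7.
That gives the carbonyl at C-4; an ethyl group at C-6.
The name is 6-ethyldecan-4-one.

6-ethyldecan-4-one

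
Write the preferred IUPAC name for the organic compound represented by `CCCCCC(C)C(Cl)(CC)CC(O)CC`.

Counting along the main chain through the –OH group gives 11 carbons: the parent is undecane.
The highest-priority functional group is an alcohol (–OH), so the name ends in -ol.
Choose the numbering such that numbering from this end puts the hydroxyl group at C-3 rather than C-9.
This places the hydroxyl at C-3; a chloro group at C-5; an ethyl group at C-5; a methyl group at C-6.
Prefixes are listed alphabetically: chloro, ethyl, methyl.
The name is 5-chloro-5-ethyl-6-methylundecan-3-ol.

5-chloro-5-ethyl-6-methylundecan-3-ol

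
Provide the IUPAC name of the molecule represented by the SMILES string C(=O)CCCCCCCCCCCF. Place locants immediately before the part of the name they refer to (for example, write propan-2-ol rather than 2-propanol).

The longest carbon chain that includes the –CHO group has 12 carbons, so the parent hydride is dodecane.
The highest-priority functional group is an aldehyde (terminal –CHO), so the name ends in -al.
The numbering direction is chosen so that the aldehyde carbon is C-1 by definition.
This places a fluoro group at C-12.
The name is 12-fluorododecanal.

12-fluorododecanal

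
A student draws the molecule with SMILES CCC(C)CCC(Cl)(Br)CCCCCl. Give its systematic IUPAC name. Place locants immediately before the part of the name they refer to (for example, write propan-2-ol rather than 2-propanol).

5-bromo-1,5-dichloro-8-methyldecane

The parent chain contains 10 carbons (decane).
The numbering direction is chosen so that the substituent locant set {1,5,5,8} is lower than {3,6,6,10} at the first point of difference.
This places a bromo group at C-5; chloro groups at C-1 and C-5; a methyl group at C-8.
Substituent prefixes are cited in alphabetical order (multiplying prefixes like di-/tri- are ignored for ordering).
Assembling the pieces gives 5-bromo-1,5-dichloro-8-methyldecane.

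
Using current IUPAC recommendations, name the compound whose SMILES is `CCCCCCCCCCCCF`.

1-fluorododecane

The longest continuous carbon chain has 12 atoms, so the parent hydride is dodecane.
The numbering direction is chosen so that the substituent locant set {1} is lower than {12} at the first point of difference.
That gives a fluoro group at C-1.
Putting it together: 1-fluorododecane.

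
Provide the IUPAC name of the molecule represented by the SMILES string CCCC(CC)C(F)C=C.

The longest chain bearing the multiple bond is 7 carbons long (heptane).
A C=C double bond in the chain gives the infix -ene-.
Choose the numbering such that numbering from this end puts the double bond at C-1 rather than C-6.
That gives the double bond between C-1 and C-2; an ethyl group at C-4; a fluoro group at C-3.
Prefixes are listed alphabetically: ethyl, fluoro.
Assembling the pieces gives 4-ethyl-3-fluorohept-1-ene.

4-ethyl-3-fluorohept-1-ene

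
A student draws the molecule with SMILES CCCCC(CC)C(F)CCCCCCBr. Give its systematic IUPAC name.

The parent chain contains 12 carbons (dodecane).
Number the chain so that the substituent locant set {1,7,8} is lower than {5,6,12} at the first point of difference.
With this numbering: a bromo group at C-1; an ethyl group at C-8; a fluoro group at C-7.
Substituent prefixes are cited in alphabetical order (multiplying prefixes like di-/tri- are ignored for ordering).
Putting it together: 1-bromo-8-ethyl-7-fluorododecane.

1-bromo-8-ethyl-7-fluorododecane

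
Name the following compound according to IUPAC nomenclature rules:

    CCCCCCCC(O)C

nonan-2-ol

Counting along the main chain through the –OH group gives 9 carbons: the parent is nonane.
The highest-priority functional group is an alcohol (–OH), so the name ends in -ol.
The numbering direction is chosen so that numbering from this end puts the hydroxyl group at C-2 rather than C-8.
This places the hydroxyl at C-2.
Assembling the pieces gives nonan-2-ol.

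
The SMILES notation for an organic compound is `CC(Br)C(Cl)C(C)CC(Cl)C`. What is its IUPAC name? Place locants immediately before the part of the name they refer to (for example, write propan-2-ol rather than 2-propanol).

2-bromo-3,6-dichloro-4-methylheptane

The longest carbon chain is 7 atoms: the parent is heptane.
Choose the numbering such that the substituent locant set {2,3,4,6} is lower than {2,4,5,6} at the first point of difference.
That gives a bromo group at C-2; chloro groups at C-3 and C-6; a methyl group at C-4.
Substituent prefixes are cited in alphabetical order (multiplying prefixes like di-/tri- are ignored for ordering).
Assembling the pieces gives 2-bromo-3,6-dichloro-4-methylheptane.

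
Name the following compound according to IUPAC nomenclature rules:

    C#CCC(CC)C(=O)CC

4-ethylhept-6-yn-3-one

Counting along the main chain through the carbonyl and the multiple bond gives 7 carbons: the parent is heptane.
A ketone (C=O on an internal carbon) is the principal characteristic group, giving the suffix -one.
The chain contains a C≡C triple bond, so the unsaturation ending is -yne.
Number the chain so that numbering from this end puts the carbonyl group at C-3 rather than C-5.
With this numbering: the carbonyl at C-3; the triple bond between C-6 and C-7; an ethyl group at C-4.
Putting it together: 4-ethylhept-6-yn-3-one.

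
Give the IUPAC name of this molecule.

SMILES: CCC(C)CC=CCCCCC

The longest carbon chain that includes the multiple bond has 11 carbons, so the parent hydride is undecane.
The chain contains a C=C double bond, so the unsaturation ending is -ene.
Number the chain so that numbering from this end puts the double bond at C-5 rather than C-6.
That gives the double bond between C-5 and C-6; a methyl group at C-3.
Assembling the pieces gives 3-methylundec-5-ene.

3-methylundec-5-ene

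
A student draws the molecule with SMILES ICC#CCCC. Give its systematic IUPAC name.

The longest carbon chain that includes the multiple bond has 6 carbons, so the parent hydride is hexane.
There is one C≡C triple bond, indicated by the ending -yne.
Number the chain so that numbering from this end puts the triple bond at C-2 rather than C-4.
This places the triple bond between C-2 and C-3; an iodo group at C-1.
The name is 1-iodohex-2-yne.

1-iodohex-2-yne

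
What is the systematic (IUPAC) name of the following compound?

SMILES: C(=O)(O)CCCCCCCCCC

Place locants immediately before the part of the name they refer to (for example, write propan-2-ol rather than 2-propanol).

Counting along the main chain through the –COOH group gives 11 carbons: the parent is undecane.
The highest-priority functional group is a carboxylic acid (terminal –COOH), so the name ends in -oic acid.
Choose the numbering such that the carboxylic acid carbon is C-1 by definition.
Assembling the pieces gives undecanoic acid.

undecanoic acid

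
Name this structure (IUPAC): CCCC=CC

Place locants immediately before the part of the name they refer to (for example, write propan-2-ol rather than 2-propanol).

hex-2-ene

Counting along the main chain through the multiple bond gives 6 carbons: the parent is hexane.
A C=C double bond in the chain gives the infix -ene-.
Number the chain so that numbering from this end puts the double bond at C-2 rather than C-4.
That gives the double bond between C-2 and C-3.
The name is hex-2-ene.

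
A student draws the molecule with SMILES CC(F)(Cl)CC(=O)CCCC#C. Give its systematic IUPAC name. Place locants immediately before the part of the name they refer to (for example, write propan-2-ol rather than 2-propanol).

Counting along the main chain through the carbonyl and the multiple bond gives 9 carbons: the parent is nonane.
A ketone (C=O on an internal carbon) is the principal characteristic group, giving the suffix -one.
A C≡C triple bond in the chain gives the infix -yne-.
The numbering direction is chosen so that numbering from this end puts the carbonyl group at C-4 rather than C-6.
With this numbering: the carbonyl at C-4; the triple bond between C-8 and C-9; a chloro group at C-2; a fluoro group at C-2.
Prefixes are listed alphabetically: chloro, fluoro.
Assembling the pieces gives 2-chloro-2-fluoronon-8-yn-4-one.

2-chloro-2-fluoronon-8-yn-4-one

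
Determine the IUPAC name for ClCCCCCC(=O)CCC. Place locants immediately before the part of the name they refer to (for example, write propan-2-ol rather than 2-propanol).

The longest carbon chain that includes the carbonyl has 9 carbons, so the parent hydride is nonane.
The principal characteristic group is a ketone (C=O on an internal carbon), named with the suffix -one.
Number the chain so that numbering from this end puts the carbonyl group at C-4 rather than C-6.
That gives the carbonyl at C-4; a chloro group at C-9.
Assembling the pieces gives 9-chlorononan-4-one.

9-chlorononan-4-one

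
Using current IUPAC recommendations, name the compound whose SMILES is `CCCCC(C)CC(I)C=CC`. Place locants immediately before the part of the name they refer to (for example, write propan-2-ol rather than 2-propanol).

The longest chain bearing the multiple bond is 10 carbons long (decane).
There is one C=C double bond, indicated by the ending -ene.
The numbering direction is chosen so that numbering from this end puts the double bond at C-2 rather than C-8.
That gives the double bond between C-2 and C-3; an iodo group at C-4; a methyl group at C-6.
Substituent prefixes are cited in alphabetical order (multiplying prefixes like di-/tri- are ignored for ordering).
Putting it together: 4-iodo-6-methyldec-2-ene.

4-iodo-6-methyldec-2-ene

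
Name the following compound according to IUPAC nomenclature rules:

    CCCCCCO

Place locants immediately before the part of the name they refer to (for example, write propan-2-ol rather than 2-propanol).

hexan-1-ol

Counting along the main chain through the –OH group gives 6 carbons: the parent is hexane.
An alcohol (–OH) is the principal characteristic group, giving the suffix -ol.
Number the chain so that numbering from this end puts the hydroxyl group at C-1 rather than C-6.
With this numbering: the hydroxyl at C-1.
Assembling the pieces gives hexan-1-ol.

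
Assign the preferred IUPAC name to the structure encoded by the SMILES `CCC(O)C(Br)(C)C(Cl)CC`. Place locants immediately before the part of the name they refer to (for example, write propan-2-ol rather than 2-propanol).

4-bromo-5-chloro-4-methylheptan-3-ol

Counting along the main chain through the –OH group gives 7 carbons: the parent is heptane.
The highest-priority functional group is an alcohol (–OH), so the name ends in -ol.
Number the chain so that numbering from this end puts the hydroxyl group at C-3 rather than C-5.
This places the hydroxyl at C-3; a bromo group at C-4; a chloro group at C-5; a methyl group at C-4.
The substituents are ordered alphabetically, ignoring any di-/tri- multipliers.
The name is 4-bromo-5-chloro-4-methylheptan-3-ol.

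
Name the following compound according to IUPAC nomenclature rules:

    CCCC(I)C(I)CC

3,4-diiodoheptane

The longest carbon chain is 7 atoms: the parent is heptane.
Number the chain so that the substituent locant set {3,4} is lower than {4,5} at the first point of difference.
That gives iodo groups at C-3 and C-4.
Assembling the pieces gives 3,4-diiodoheptane.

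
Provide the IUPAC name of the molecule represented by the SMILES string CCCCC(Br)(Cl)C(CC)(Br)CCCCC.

5,6-dibromo-5-chloro-6-ethylundecane

The longest continuous carbon chain has 11 atoms, so the parent hydride is undecane.
Choose the numbering such that the substituent locant set {5,5,6,6} is lower than {6,6,7,7} at the first point of difference.
That gives bromo groups at C-5 and C-6; a chloro group at C-5; an ethyl group at C-6.
Substituent prefixes are cited in alphabetical order (multiplying prefixes like di-/tri- are ignored for ordering).
Putting it together: 5,6-dibromo-5-chloro-6-ethylundecane.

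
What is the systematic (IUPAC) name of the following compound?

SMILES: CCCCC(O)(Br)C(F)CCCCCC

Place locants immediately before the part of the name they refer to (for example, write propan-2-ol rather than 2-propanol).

The longest chain bearing the –OH group is 12 carbons long (dodecane).
The principal characteristic group is an alcohol (–OH), named with the suffix -ol.
Number the chain so that numbering from this end puts the hydroxyl group at C-5 rather than C-8.
That gives the hydroxyl at C-5; a bromo group at C-5; a fluoro group at C-6.
Prefixes are listed alphabetically: bromo, fluoro.
The name is 5-bromo-6-fluorododecan-5-ol.

5-bromo-6-fluorododecan-5-ol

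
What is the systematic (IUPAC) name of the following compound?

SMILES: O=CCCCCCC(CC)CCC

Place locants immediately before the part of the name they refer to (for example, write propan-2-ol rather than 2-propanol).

7-ethyldecanal

The longest carbon chain that includes the –CHO group has 10 carbons, so the parent hydride is decane.
An aldehyde (terminal –CHO) is the principal characteristic group, giving the suffix -al.
Choose the numbering such that the aldehyde carbon is C-1 by definition.
That gives an ethyl group at C-7.
The name is 7-ethyldecanal.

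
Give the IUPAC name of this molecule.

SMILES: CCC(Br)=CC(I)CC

The longest chain bearing the multiple bond is 7 carbons long (heptane).
A C=C double bond in the chain gives the infix -ene-.
Number the chain so that numbering from this end puts the double bond at C-3 rather than C-4.
That gives the double bond between C-3 and C-4; a bromo group at C-3; an iodo group at C-5.
The substituents are ordered alphabetically, ignoring any di-/tri- multipliers.
Assembling the pieces gives 3-bromo-5-iodohept-3-ene.

3-bromo-5-iodohept-3-ene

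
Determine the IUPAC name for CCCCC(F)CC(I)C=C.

5-fluoro-3-iodonon-1-ene

The longest carbon chain that includes the multiple bond has 9 carbons, so the parent hydride is nonane.
The chain contains a C=C double bond, so the unsaturation ending is -ene.
Number the chain so that numbering from this end puts the double bond at C-1 rather than C-8.
This places the double bond between C-1 and C-2; a fluoro group at C-5; an iodo group at C-3.
Substituent prefixes are cited in alphabetical order (multiplying prefixes like di-/tri- are ignored for ordering).
Assembling the pieces gives 5-fluoro-3-iodonon-1-ene.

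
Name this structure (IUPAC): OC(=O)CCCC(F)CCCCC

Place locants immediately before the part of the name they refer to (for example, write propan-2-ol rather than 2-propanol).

The longest chain bearing the –COOH group is 10 carbons long (decane).
A carboxylic acid (terminal –COOH) is the principal characteristic group, giving the suffix -oic acid.
Number the chain so that the carboxylic acid carbon is C-1 by definition.
This places a fluoro group at C-5.
Putting it together: 5-fluorodecanoic acid.

5-fluorodecanoic acid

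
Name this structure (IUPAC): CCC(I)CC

The longest continuous carbon chain has 5 atoms, so the parent hydride is pentane.
Numbering from either end gives identical locants here.
With this numbering: an iodo group at C-3.
Putting it together: 3-iodopentane.

3-iodopentane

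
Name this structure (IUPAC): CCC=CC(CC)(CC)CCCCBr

Counting along the main chain through the multiple bond gives 9 carbons: the parent is nonane.
There is one C=C double bond, indicated by the ending -ene.
Number the chain so that numbering from this end puts the double bond at C-3 rather than C-6.
This places the double bond between C-3 and C-4; a bromo group at C-9; two ethyl groups at C-5.
Prefixes are listed alphabetically: bromo, ethyl.
The name is 9-bromo-5,5-diethylnon-3-ene.

9-bromo-5,5-diethylnon-3-ene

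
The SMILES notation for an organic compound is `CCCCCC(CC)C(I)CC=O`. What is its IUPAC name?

The longest chain bearing the –CHO group is 9 carbons long (nonane).
An aldehyde (terminal –CHO) is the principal characteristic group, giving the suffix -al.
The numbering direction is chosen so that the aldehyde carbon is C-1 by definition.
With this numbering: an ethyl group at C-4; an iodo group at C-3.
Prefixes are listed alphabetically: ethyl, iodo.
Assembling the pieces gives 4-ethyl-3-iodononanal.

4-ethyl-3-iodononanal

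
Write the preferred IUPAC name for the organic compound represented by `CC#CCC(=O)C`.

hex-4-yn-2-one

Counting along the main chain through the carbonyl and the multiple bond gives 6 carbons: the parent is hexane.
The highest-priority functional group is a ketone (C=O on an internal carbon), so the name ends in -one.
There is one C≡C triple bond, indicated by the ending -yne.
The numbering direction is chosen so that numbering from this end puts the carbonyl group at C-2 rather than C-5.
With this numbering: the carbonyl at C-2; the triple bond between C-4 and C-5.
Putting it together: hex-4-yn-2-one.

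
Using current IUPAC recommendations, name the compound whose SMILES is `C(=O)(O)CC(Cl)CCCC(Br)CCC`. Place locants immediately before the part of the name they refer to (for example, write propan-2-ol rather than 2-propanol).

Counting along the main chain through the –COOH group gives 10 carbons: the parent is decane.
The principal characteristic group is a carboxylic acid (terminal –COOH), named with the suffix -oic acid.
Choose the numbering such that the carboxylic acid carbon is C-1 by definition.
With this numbering: a bromo group at C-7; a chloro group at C-3.
Substituent prefixes are cited in alphabetical order (multiplying prefixes like di-/tri- are ignored for ordering).
The name is 7-bromo-3-chlorodecanoic acid.

7-bromo-3-chlorodecanoic acid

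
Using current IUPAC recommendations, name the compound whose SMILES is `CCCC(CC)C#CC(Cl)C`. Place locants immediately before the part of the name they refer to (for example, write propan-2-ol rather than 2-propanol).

2-chloro-5-ethyloct-3-yne

Counting along the main chain through the multiple bond gives 8 carbons: the parent is octane.
The chain contains a C≡C triple bond, so the unsaturation ending is -yne.
Choose the numbering such that numbering from this end puts the triple bond at C-3 rather than C-5.
That gives the triple bond between C-3 and C-4; a chloro group at C-2; an ethyl group at C-5.
The substituents are ordered alphabetically, ignoring any di-/tri- multipliers.
The name is 2-chloro-5-ethyloct-3-yne.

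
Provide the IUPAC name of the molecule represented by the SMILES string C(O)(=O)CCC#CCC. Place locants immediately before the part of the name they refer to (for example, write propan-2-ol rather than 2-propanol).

hept-4-ynoic acid

The longest chain bearing the –COOH group and the multiple bond is 7 carbons long (heptane).
The highest-priority functional group is a carboxylic acid (terminal –COOH), so the name ends in -oic acid.
There is one C≡C triple bond, indicated by the ending -yne.
Number the chain so that the carboxylic acid carbon is C-1 by definition.
With this numbering: the triple bond between C-4 and C-5.
Assembling the pieces gives hept-4-ynoic acid.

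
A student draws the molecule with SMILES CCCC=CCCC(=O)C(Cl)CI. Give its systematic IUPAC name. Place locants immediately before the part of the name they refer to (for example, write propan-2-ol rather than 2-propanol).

2-chloro-1-iododec-6-en-3-one

The longest chain bearing the carbonyl and the multiple bond is 10 carbons long (decane).
The highest-priority functional group is a ketone (C=O on an internal carbon), so the name ends in -one.
There is one C=C double bond, indicated by the ending -ene.
The numbering direction is chosen so that numbering from this end puts the carbonyl group at C-3 rather than C-8.
This places the carbonyl at C-3; the double bond between C-6 and C-7; a chloro group at C-2; an iodo group at C-1.
Substituent prefixes are cited in alphabetical order (multiplying prefixes like di-/tri- are ignored for ordering).
Assembling the pieces gives 2-chloro-1-iododec-6-en-3-one.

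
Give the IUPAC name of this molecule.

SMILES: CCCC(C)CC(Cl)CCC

4-chloro-6-methylnonane

The longest continuous carbon chain has 9 atoms, so the parent hydride is nonane.
Number the chain so that the locant sets are identical either way, so the alphabetically earlier chloro substituent takes the lower locant (4 rather than 6).
That gives a chloro group at C-4; a methyl group at C-6.
Substituent prefixes are cited in alphabetical order (multiplying prefixes like di-/tri- are ignored for ordering).
Putting it together: 4-chloro-6-methylnonane.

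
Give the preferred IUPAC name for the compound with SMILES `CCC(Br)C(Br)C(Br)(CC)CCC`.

The longest continuous carbon chain has 8 atoms, so the parent hydride is octane.
The numbering direction is chosen so that the substituent locant set {3,4,5,5} is lower than {4,4,5,6} at the first point of difference.
That gives bromo groups at C-3 and C-4 and C-5; an ethyl group at C-5.
Prefixes are listed alphabetically: bromo, ethyl.
The name is 3,4,5-tribromo-5-ethyloctane.

3,4,5-tribromo-5-ethyloctane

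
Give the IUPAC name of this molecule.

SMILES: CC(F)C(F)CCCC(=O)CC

7,8-difluorononan-3-one

Counting along the main chain through the carbonyl gives 9 carbons: the parent is nonane.
The highest-priority functional group is a ketone (C=O on an internal carbon), so the name ends in -one.
The numbering direction is chosen so that numbering from this end puts the carbonyl group at C-3 rather than C-7.
With this numbering: the carbonyl at C-3; fluoro groups at C-7 and C-8.
The name is 7,8-difluorononan-3-one.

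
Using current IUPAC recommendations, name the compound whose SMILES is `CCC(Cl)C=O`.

Counting along the main chain through the –CHO group gives 4 carbons: the parent is butane.
An aldehyde (terminal –CHO) is the principal characteristic group, giving the suffix -al.
Number the chain so that the aldehyde carbon is C-1 by definition.
That gives a chloro group at C-2.
The name is 2-chlorobutanal.

2-chlorobutanal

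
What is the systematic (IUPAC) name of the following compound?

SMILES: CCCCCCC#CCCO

dec-3-yn-1-ol

Counting along the main chain through the –OH group and the multiple bond gives 10 carbons: the parent is decane.
The principal characteristic group is an alcohol (–OH), named with the suffix -ol.
The chain contains a C≡C triple bond, so the unsaturation ending is -yne.
The numbering direction is chosen so that numbering from this end puts the hydroxyl group at C-1 rather than C-10.
With this numbering: the hydroxyl at C-1; the triple bond between C-3 and C-4.
Putting it together: dec-3-yn-1-ol.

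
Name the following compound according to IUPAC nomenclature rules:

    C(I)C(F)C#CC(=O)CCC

7-fluoro-8-iodooct-5-yn-4-one

The longest chain bearing the carbonyl and the multiple bond is 8 carbons long (octane).
The principal characteristic group is a ketone (C=O on an internal carbon), named with the suffix -one.
A C≡C triple bond in the chain gives the infix -yne-.
Number the chain so that numbering from this end puts the carbonyl group at C-4 rather than C-5.
That gives the carbonyl at C-4; the triple bond between C-5 and C-6; a fluoro group at C-7; an iodo group at C-8.
Substituent prefixes are cited in alphabetical order (multiplying prefixes like di-/tri- are ignored for ordering).
Putting it together: 7-fluoro-8-iodooct-5-yn-4-one.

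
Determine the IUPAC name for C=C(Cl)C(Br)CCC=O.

Counting along the main chain through the –CHO group and the multiple bond gives 6 carbons: the parent is hexane.
An aldehyde (terminal –CHO) is the principal characteristic group, giving the suffix -al.
The chain contains a C=C double bond, so the unsaturation ending is -ene.
Choose the numbering such that the aldehyde carbon is C-1 by definition.
That gives the double bond between C-5 and C-6; a bromo group at C-4; a chloro group at C-5.
The substituents are ordered alphabetically, ignoring any di-/tri- multipliers.
Putting it together: 4-bromo-5-chlorohex-5-enal.

4-bromo-5-chlorohex-5-enal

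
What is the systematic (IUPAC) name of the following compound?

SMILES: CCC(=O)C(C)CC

4-methylhexan-3-one

The longest chain bearing the carbonyl is 6 carbons long (hexane).
The highest-priority functional group is a ketone (C=O on an internal carbon), so the name ends in -one.
The numbering direction is chosen so that numbering from this end puts the carbonyl group at C-3 rather than C-4.
That gives the carbonyl at C-3; a methyl group at C-4.
Putting it together: 4-methylhexan-3-one.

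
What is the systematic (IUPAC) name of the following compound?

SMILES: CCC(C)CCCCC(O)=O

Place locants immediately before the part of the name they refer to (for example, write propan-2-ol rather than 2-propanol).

The longest carbon chain that includes the –COOH group has 8 carbons, so the parent hydride is octane.
The highest-priority functional group is a carboxylic acid (terminal –COOH), so the name ends in -oic acid.
Number the chain so that the carboxylic acid carbon is C-1 by definition.
That gives a methyl group at C-6.
The name is 6-methyloctanoic acid.

6-methyloctanoic acid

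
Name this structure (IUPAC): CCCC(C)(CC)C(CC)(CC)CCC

4,4,5-triethyl-5-methyloctane

The longest carbon chain is 8 atoms: the parent is octane.
Choose the numbering such that the locant sets are identical either way, so the alphabetically earlier ethyl substituent takes the lower locants ({4,4,5} rather than {4,5,5}, first differing at 4 vs 5).
That gives ethyl groups at C-4 (×2) and C-5; a methyl group at C-5.
Prefixes are listed alphabetically: ethyl, methyl.
The name is 4,4,5-triethyl-5-methyloctane.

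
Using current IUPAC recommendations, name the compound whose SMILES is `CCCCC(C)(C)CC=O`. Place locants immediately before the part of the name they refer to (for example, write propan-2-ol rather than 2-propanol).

3,3-dimethylheptanal

The longest carbon chain that includes the –CHO group has 7 carbons, so the parent hydride is heptane.
The principal characteristic group is an aldehyde (terminal –CHO), named with the suffix -al.
Choose the numbering such that the aldehyde carbon is C-1 by definition.
With this numbering: two methyl groups at C-3.
The name is 3,3-dimethylheptanal.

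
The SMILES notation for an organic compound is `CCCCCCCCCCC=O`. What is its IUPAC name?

undecanal

The longest chain bearing the –CHO group is 11 carbons long (undecane).
An aldehyde (terminal –CHO) is the principal characteristic group, giving the suffix -al.
Number the chain so that the aldehyde carbon is C-1 by definition.
Putting it together: undecanal.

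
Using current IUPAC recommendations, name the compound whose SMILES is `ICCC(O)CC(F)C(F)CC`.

Counting along the main chain through the –OH group gives 8 carbons: the parent is octane.
The highest-priority functional group is an alcohol (–OH), so the name ends in -ol.
The numbering direction is chosen so that numbering from this end puts the hydroxyl group at C-3 rather than C-6.
With this numbering: the hydroxyl at C-3; fluoro groups at C-5 and C-6; an iodo group at C-1.
Substituent prefixes are cited in alphabetical order (multiplying prefixes like di-/tri- are ignored for ordering).
Assembling the pieces gives 5,6-difluoro-1-iodooctan-3-ol.

5,6-difluoro-1-iodooctan-3-ol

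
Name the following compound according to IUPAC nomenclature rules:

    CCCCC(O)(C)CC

3-methylheptan-3-ol

The longest chain bearing the –OH group is 7 carbons long (heptane).
The principal characteristic group is an alcohol (–OH), named with the suffix -ol.
Choose the numbering such that numbering from this end puts the hydroxyl group at C-3 rather than C-5.
That gives the hydroxyl at C-3; a methyl group at C-3.
Assembling the pieces gives 3-methylheptan-3-ol.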